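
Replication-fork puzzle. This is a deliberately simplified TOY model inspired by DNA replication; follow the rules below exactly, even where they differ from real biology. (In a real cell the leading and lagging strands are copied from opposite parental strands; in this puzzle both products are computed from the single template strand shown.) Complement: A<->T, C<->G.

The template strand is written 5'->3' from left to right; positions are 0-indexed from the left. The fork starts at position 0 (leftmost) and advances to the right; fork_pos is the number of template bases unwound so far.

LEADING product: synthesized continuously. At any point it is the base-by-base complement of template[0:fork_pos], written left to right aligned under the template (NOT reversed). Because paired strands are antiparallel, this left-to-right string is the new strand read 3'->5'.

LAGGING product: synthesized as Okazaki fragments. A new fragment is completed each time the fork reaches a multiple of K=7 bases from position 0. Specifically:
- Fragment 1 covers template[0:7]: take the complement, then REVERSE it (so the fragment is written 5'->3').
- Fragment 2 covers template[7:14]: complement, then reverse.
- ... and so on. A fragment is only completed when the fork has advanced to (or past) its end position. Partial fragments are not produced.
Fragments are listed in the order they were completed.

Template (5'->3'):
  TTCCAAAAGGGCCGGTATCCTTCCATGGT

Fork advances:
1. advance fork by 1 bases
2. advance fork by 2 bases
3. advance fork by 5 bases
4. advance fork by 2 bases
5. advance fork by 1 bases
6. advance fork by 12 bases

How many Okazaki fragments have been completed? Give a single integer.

Answer: 3

Derivation:
Step 1: advance 1 -> fork_pos = 0 + 1 = 1. Next multiple of 7 is 7 (not reached); still 0 fragment(s).
Step 2: advance 2 -> fork_pos = 1 + 2 = 3. Next multiple of 7 is 7 (not reached); still 0 fragment(s).
Step 3: advance 5 -> fork_pos = 3 + 5 = 8. Reached multiple(s) of 7: 7 -> fragment 1 completed (1 total).
Step 4: advance 2 -> fork_pos = 8 + 2 = 10. Next multiple of 7 is 14 (not reached); still 1 fragment(s).
Step 5: advance 1 -> fork_pos = 10 + 1 = 11. Next multiple of 7 is 14 (not reached); still 1 fragment(s).
Step 6: advance 12 -> fork_pos = 11 + 12 = 23. Reached multiple(s) of 7: 14, 21 -> fragments 2-3 completed (3 total).
Check: final fork_pos = 23; the multiples of 7 that are <= 23 are 7..21 -> 23 // 7 = 3 completed fragment(s).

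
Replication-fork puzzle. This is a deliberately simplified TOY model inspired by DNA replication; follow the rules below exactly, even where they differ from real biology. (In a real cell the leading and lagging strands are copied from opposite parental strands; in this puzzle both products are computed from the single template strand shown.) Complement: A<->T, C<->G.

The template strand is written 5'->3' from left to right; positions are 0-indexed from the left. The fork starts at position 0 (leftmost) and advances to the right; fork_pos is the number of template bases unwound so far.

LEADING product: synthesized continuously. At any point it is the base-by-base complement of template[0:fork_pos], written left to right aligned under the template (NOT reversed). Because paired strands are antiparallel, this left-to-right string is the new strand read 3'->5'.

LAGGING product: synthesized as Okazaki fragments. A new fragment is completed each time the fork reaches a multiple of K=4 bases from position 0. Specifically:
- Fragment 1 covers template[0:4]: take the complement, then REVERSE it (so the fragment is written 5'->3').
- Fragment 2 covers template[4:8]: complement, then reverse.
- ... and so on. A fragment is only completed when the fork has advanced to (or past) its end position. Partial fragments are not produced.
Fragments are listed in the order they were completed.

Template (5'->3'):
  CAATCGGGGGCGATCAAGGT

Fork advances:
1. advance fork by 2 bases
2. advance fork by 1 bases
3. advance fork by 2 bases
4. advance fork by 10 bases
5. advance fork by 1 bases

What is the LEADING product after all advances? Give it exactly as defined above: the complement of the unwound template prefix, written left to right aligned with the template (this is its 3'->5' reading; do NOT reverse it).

Step 1: advance 2 -> fork_pos = 0 + 2 = 2.
Step 2: advance 1 -> fork_pos = 2 + 1 = 3.
Step 3: advance 2 -> fork_pos = 3 + 2 = 5.
Step 4: advance 10 -> fork_pos = 5 + 10 = 15.
Step 5: advance 1 -> fork_pos = 15 + 1 = 16.
Unwound prefix: template[0:16] = CAATCGGGGGCGATCA
Complement it base by base (A<->T, C<->G), keeping left-to-right order:
  [0:5] CAATC -> GTTAG
  [5:10] GGGGG -> CCCCC
  [10:15] CGATC -> GCTAG
  [15:16] A -> T
Concatenate: GTTAGCCCCCGCTAGT (length 16; written aligned with the template, i.e. 3'->5').

Answer: GTTAGCCCCCGCTAGT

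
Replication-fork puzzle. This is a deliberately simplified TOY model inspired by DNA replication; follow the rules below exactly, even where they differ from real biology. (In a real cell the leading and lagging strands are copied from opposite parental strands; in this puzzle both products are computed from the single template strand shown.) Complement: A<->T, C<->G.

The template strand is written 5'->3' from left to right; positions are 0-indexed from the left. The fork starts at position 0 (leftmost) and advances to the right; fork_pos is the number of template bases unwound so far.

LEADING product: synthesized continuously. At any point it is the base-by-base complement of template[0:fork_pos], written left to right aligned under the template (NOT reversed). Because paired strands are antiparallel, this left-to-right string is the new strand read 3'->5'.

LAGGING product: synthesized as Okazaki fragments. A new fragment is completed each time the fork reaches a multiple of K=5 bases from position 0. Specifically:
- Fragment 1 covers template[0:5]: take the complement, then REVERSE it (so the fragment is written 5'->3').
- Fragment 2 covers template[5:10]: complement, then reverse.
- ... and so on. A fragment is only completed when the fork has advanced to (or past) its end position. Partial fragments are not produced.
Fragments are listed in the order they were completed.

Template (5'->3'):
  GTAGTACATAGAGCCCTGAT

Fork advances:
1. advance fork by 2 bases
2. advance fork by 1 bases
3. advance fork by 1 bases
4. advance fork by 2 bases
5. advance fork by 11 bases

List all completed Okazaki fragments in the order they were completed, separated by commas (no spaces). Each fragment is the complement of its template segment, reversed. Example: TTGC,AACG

Step 1: advance 2 -> fork_pos = 0 + 2 = 2. Next multiple of 5 is 5 (not reached); still 0 fragment(s).
Step 2: advance 1 -> fork_pos = 2 + 1 = 3. Next multiple of 5 is 5 (not reached); still 0 fragment(s).
Step 3: advance 1 -> fork_pos = 3 + 1 = 4. Next multiple of 5 is 5 (not reached); still 0 fragment(s).
Step 4: advance 2 -> fork_pos = 4 + 2 = 6. Reached multiple(s) of 5: 5 -> fragment 1 completed (1 total).
Step 5: advance 11 -> fork_pos = 6 + 11 = 17. Reached multiple(s) of 5: 10, 15 -> fragments 2-3 completed (3 total).
Final fork_pos = 17, so 3 fragment(s) are complete. Build each: template segment -> complement -> reverse.
Fragment 1: template[0:5] = GTAGT -> complement CATCA -> reversed ACTAC
Fragment 2: template[5:10] = ACATA -> complement TGTAT -> reversed TATGT
Fragment 3: template[10:15] = GAGCC -> complement CTCGG -> reversed GGCTC

Answer: ACTAC,TATGT,GGCTC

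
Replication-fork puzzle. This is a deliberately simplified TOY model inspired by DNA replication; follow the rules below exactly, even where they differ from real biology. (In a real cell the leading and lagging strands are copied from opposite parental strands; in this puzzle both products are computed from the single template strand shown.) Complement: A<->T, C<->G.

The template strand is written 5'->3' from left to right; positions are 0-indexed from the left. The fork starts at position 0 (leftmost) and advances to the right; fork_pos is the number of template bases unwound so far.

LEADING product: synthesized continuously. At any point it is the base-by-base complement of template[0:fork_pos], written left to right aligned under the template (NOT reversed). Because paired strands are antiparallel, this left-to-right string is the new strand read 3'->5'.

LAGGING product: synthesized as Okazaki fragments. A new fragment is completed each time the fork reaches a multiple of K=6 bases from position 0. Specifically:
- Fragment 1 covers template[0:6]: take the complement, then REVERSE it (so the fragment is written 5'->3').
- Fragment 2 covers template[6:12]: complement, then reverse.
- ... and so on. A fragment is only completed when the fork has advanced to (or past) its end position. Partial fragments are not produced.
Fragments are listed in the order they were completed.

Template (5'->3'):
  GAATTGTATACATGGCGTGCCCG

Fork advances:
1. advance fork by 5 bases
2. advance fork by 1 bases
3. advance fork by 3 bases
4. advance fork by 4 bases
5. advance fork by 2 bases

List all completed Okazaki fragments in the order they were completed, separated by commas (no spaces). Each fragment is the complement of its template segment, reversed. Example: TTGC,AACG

Answer: CAATTC,TGTATA

Derivation:
Step 1: advance 5 -> fork_pos = 0 + 5 = 5. Next multiple of 6 is 6 (not reached); still 0 fragment(s).
Step 2: advance 1 -> fork_pos = 5 + 1 = 6. Reached multiple(s) of 6: 6 -> fragment 1 completed (1 total).
Step 3: advance 3 -> fork_pos = 6 + 3 = 9. Next multiple of 6 is 12 (not reached); still 1 fragment(s).
Step 4: advance 4 -> fork_pos = 9 + 4 = 13. Reached multiple(s) of 6: 12 -> fragment 2 completed (2 total).
Step 5: advance 2 -> fork_pos = 13 + 2 = 15. Next multiple of 6 is 18 (not reached); still 2 fragment(s).
Final fork_pos = 15, so 2 fragment(s) are complete. Build each: template segment -> complement -> reverse.
Fragment 1: template[0:6] = GAATTG -> complement CTTAAC -> reversed CAATTC
Fragment 2: template[6:12] = TATACA -> complement ATATGT -> reversed TGTATA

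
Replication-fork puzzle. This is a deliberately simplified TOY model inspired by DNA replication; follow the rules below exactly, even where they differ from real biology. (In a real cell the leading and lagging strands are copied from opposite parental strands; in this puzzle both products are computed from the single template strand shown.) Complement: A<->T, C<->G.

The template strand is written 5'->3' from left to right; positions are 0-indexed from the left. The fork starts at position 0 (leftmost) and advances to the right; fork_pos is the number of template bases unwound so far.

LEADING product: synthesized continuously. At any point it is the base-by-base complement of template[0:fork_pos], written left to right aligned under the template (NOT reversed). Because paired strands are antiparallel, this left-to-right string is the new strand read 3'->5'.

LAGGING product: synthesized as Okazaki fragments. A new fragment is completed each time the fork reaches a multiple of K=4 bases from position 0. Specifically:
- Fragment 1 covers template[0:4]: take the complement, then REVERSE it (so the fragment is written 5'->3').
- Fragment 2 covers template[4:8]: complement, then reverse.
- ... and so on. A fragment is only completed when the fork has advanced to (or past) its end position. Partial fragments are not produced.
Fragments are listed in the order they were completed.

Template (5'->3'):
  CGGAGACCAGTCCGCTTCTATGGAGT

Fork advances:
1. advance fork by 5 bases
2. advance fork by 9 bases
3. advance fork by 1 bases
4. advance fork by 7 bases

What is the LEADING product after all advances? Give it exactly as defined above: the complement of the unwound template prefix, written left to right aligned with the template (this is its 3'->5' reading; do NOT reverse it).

Answer: GCCTCTGGTCAGGCGAAGATAC

Derivation:
Step 1: advance 5 -> fork_pos = 0 + 5 = 5.
Step 2: advance 9 -> fork_pos = 5 + 9 = 14.
Step 3: advance 1 -> fork_pos = 14 + 1 = 15.
Step 4: advance 7 -> fork_pos = 15 + 7 = 22.
Unwound prefix: template[0:22] = CGGAGACCAGTCCGCTTCTATG
Complement it base by base (A<->T, C<->G), keeping left-to-right order:
  [0:5] CGGAG -> GCCTC
  [5:10] ACCAG -> TGGTC
  [10:15] TCCGC -> AGGCG
  [15:20] TTCTA -> AAGAT
  [20:22] TG -> AC
Concatenate: GCCTCTGGTCAGGCGAAGATAC (length 22; written aligned with the template, i.e. 3'->5').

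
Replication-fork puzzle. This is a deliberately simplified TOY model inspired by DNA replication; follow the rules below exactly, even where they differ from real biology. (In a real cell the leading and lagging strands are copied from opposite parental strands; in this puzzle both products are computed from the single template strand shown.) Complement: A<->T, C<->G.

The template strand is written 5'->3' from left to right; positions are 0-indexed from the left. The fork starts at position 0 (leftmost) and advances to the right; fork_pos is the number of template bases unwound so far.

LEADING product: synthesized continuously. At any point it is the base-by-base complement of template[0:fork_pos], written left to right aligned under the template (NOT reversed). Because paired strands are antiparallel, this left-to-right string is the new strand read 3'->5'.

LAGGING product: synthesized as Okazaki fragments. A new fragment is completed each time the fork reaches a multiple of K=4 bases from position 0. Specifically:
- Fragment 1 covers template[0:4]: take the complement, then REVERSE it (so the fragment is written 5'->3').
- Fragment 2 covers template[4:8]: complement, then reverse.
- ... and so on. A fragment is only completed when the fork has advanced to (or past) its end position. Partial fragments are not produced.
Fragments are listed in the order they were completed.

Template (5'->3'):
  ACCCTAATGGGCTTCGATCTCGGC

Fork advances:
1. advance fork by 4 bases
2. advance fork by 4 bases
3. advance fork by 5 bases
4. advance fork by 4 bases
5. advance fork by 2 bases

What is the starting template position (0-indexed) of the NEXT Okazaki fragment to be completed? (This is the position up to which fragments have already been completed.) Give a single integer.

Answer: 16

Derivation:
Step 1: advance 4 -> fork_pos = 0 + 4 = 4. Reached multiple(s) of 4: 4 -> fragment 1 completed (1 total).
Step 2: advance 4 -> fork_pos = 4 + 4 = 8. Reached multiple(s) of 4: 8 -> fragment 2 completed (2 total).
Step 3: advance 5 -> fork_pos = 8 + 5 = 13. Reached multiple(s) of 4: 12 -> fragment 3 completed (3 total).
Step 4: advance 4 -> fork_pos = 13 + 4 = 17. Reached multiple(s) of 4: 16 -> fragment 4 completed (4 total).
Step 5: advance 2 -> fork_pos = 17 + 2 = 19. Next multiple of 4 is 20 (not reached); still 4 fragment(s).
4 fragment(s) completed, covering template[0:16] (4 x 4 = 16). The next fragment, fragment 5, covers template[16:20], so it starts at position 16.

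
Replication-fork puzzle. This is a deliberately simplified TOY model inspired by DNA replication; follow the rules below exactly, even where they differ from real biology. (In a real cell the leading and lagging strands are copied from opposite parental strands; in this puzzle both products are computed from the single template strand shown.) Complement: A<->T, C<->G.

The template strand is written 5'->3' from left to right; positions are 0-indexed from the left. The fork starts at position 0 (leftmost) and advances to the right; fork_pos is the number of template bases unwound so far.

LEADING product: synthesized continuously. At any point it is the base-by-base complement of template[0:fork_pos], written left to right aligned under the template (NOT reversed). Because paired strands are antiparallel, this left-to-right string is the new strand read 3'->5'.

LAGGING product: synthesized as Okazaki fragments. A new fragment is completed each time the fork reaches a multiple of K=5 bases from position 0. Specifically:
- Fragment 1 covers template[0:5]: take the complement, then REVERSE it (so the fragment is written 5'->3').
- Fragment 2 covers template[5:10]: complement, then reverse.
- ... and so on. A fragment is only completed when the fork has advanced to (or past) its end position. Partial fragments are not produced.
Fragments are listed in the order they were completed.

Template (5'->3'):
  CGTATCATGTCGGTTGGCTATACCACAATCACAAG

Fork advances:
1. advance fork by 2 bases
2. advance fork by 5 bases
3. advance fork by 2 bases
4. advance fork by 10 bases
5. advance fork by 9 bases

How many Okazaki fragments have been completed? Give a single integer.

Step 1: advance 2 -> fork_pos = 0 + 2 = 2. Next multiple of 5 is 5 (not reached); still 0 fragment(s).
Step 2: advance 5 -> fork_pos = 2 + 5 = 7. Reached multiple(s) of 5: 5 -> fragment 1 completed (1 total).
Step 3: advance 2 -> fork_pos = 7 + 2 = 9. Next multiple of 5 is 10 (not reached); still 1 fragment(s).
Step 4: advance 10 -> fork_pos = 9 + 10 = 19. Reached multiple(s) of 5: 10, 15 -> fragments 2-3 completed (3 total).
Step 5: advance 9 -> fork_pos = 19 + 9 = 28. Reached multiple(s) of 5: 20, 25 -> fragments 4-5 completed (5 total).
Check: final fork_pos = 28; the multiples of 5 that are <= 28 are 5..25 -> 28 // 5 = 5 completed fragment(s).

Answer: 5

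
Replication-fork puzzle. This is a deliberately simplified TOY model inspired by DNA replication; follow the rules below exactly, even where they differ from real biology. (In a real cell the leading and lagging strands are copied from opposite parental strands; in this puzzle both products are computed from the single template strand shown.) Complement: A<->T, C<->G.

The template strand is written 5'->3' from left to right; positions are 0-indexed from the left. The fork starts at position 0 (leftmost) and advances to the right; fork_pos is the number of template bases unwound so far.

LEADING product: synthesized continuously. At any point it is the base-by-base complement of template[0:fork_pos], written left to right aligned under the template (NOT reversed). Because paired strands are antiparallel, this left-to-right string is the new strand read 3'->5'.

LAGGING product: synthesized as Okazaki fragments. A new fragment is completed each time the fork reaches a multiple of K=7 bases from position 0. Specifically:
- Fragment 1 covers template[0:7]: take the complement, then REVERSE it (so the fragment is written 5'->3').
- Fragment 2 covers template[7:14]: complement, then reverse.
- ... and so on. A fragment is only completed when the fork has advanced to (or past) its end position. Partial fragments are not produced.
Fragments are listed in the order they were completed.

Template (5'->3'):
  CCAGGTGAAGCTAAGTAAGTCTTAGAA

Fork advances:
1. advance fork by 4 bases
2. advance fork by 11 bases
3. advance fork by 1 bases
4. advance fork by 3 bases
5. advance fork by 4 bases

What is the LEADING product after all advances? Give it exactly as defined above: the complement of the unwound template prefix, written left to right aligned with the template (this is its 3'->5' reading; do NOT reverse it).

Answer: GGTCCACTTCGATTCATTCAGAA

Derivation:
Step 1: advance 4 -> fork_pos = 0 + 4 = 4.
Step 2: advance 11 -> fork_pos = 4 + 11 = 15.
Step 3: advance 1 -> fork_pos = 15 + 1 = 16.
Step 4: advance 3 -> fork_pos = 16 + 3 = 19.
Step 5: advance 4 -> fork_pos = 19 + 4 = 23.
Unwound prefix: template[0:23] = CCAGGTGAAGCTAAGTAAGTCTT
Complement it base by base (A<->T, C<->G), keeping left-to-right order:
  [0:5] CCAGG -> GGTCC
  [5:10] TGAAG -> ACTTC
  [10:15] CTAAG -> GATTC
  [15:20] TAAGT -> ATTCA
  [20:23] CTT -> GAA
Concatenate: GGTCCACTTCGATTCATTCAGAA (length 23; written aligned with the template, i.e. 3'->5').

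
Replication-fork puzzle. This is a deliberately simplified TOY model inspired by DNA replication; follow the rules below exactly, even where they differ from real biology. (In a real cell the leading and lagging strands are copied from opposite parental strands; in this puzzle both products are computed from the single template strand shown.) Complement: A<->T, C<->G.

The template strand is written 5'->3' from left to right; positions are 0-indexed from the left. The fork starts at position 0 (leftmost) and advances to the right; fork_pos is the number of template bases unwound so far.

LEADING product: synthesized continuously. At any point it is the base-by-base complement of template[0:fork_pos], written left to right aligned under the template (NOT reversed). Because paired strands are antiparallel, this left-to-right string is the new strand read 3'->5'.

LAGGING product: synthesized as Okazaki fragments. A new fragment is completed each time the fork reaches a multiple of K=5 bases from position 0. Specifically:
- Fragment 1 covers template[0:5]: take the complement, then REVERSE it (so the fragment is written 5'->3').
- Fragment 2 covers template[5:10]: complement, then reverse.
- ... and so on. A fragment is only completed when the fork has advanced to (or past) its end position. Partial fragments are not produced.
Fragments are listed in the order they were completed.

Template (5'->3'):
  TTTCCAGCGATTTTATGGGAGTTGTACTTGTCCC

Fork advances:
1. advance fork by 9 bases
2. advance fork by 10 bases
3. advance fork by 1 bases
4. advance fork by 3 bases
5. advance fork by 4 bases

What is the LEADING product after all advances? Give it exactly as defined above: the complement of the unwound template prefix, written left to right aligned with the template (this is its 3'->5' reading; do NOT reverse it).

Answer: AAAGGTCGCTAAAATACCCTCAACATG

Derivation:
Step 1: advance 9 -> fork_pos = 0 + 9 = 9.
Step 2: advance 10 -> fork_pos = 9 + 10 = 19.
Step 3: advance 1 -> fork_pos = 19 + 1 = 20.
Step 4: advance 3 -> fork_pos = 20 + 3 = 23.
Step 5: advance 4 -> fork_pos = 23 + 4 = 27.
Unwound prefix: template[0:27] = TTTCCAGCGATTTTATGGGAGTTGTAC
Complement it base by base (A<->T, C<->G), keeping left-to-right order:
  [0:5] TTTCC -> AAAGG
  [5:10] AGCGA -> TCGCT
  [10:15] TTTTA -> AAAAT
  [15:20] TGGGA -> ACCCT
  [20:25] GTTGT -> CAACA
  [25:27] AC -> TG
Concatenate: AAAGGTCGCTAAAATACCCTCAACATG (length 27; written aligned with the template, i.e. 3'->5').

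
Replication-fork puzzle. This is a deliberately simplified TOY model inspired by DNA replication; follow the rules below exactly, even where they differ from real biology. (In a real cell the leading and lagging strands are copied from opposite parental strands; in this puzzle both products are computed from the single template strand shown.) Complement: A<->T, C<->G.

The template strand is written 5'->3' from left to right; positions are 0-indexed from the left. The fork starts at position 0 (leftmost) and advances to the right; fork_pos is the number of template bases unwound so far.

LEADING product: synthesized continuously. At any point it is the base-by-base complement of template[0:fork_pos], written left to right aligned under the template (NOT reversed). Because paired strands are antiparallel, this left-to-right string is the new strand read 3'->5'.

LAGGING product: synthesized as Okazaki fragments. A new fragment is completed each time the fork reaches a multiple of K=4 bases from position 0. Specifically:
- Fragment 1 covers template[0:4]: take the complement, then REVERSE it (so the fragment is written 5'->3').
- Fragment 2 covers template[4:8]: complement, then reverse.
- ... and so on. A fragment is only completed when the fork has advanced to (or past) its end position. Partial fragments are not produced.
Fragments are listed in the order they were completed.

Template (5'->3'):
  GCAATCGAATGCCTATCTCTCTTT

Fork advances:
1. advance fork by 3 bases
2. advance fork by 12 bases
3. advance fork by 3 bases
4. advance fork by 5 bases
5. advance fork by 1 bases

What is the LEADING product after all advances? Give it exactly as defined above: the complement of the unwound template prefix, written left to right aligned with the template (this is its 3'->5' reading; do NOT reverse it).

Step 1: advance 3 -> fork_pos = 0 + 3 = 3.
Step 2: advance 12 -> fork_pos = 3 + 12 = 15.
Step 3: advance 3 -> fork_pos = 15 + 3 = 18.
Step 4: advance 5 -> fork_pos = 18 + 5 = 23.
Step 5: advance 1 -> fork_pos = 23 + 1 = 24.
Unwound prefix: template[0:24] = GCAATCGAATGCCTATCTCTCTTT
Complement it base by base (A<->T, C<->G), keeping left-to-right order:
  [0:5] GCAAT -> CGTTA
  [5:10] CGAAT -> GCTTA
  [10:15] GCCTA -> CGGAT
  [15:20] TCTCT -> AGAGA
  [20:24] CTTT -> GAAA
Concatenate: CGTTAGCTTACGGATAGAGAGAAA (length 24; written aligned with the template, i.e. 3'->5').

Answer: CGTTAGCTTACGGATAGAGAGAAA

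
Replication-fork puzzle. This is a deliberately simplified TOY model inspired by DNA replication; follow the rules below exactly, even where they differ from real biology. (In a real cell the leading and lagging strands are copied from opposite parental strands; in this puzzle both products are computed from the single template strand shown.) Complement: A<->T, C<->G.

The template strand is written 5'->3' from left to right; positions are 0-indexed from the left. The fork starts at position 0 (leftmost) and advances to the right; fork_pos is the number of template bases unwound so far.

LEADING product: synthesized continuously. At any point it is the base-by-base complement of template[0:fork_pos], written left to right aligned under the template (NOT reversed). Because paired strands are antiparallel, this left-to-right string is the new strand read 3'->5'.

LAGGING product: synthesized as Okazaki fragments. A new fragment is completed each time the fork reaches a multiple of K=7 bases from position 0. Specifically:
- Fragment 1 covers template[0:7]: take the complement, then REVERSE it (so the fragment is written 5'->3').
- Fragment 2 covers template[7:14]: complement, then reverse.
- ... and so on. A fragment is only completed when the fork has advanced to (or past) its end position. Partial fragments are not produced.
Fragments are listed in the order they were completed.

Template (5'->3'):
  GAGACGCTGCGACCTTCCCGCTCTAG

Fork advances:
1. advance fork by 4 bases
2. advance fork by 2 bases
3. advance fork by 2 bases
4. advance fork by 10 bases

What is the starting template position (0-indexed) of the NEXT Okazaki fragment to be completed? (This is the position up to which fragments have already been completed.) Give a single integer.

Answer: 14

Derivation:
Step 1: advance 4 -> fork_pos = 0 + 4 = 4. Next multiple of 7 is 7 (not reached); still 0 fragment(s).
Step 2: advance 2 -> fork_pos = 4 + 2 = 6. Next multiple of 7 is 7 (not reached); still 0 fragment(s).
Step 3: advance 2 -> fork_pos = 6 + 2 = 8. Reached multiple(s) of 7: 7 -> fragment 1 completed (1 total).
Step 4: advance 10 -> fork_pos = 8 + 10 = 18. Reached multiple(s) of 7: 14 -> fragment 2 completed (2 total).
2 fragment(s) completed, covering template[0:14] (2 x 7 = 14). The next fragment, fragment 3, covers template[14:21], so it starts at position 14.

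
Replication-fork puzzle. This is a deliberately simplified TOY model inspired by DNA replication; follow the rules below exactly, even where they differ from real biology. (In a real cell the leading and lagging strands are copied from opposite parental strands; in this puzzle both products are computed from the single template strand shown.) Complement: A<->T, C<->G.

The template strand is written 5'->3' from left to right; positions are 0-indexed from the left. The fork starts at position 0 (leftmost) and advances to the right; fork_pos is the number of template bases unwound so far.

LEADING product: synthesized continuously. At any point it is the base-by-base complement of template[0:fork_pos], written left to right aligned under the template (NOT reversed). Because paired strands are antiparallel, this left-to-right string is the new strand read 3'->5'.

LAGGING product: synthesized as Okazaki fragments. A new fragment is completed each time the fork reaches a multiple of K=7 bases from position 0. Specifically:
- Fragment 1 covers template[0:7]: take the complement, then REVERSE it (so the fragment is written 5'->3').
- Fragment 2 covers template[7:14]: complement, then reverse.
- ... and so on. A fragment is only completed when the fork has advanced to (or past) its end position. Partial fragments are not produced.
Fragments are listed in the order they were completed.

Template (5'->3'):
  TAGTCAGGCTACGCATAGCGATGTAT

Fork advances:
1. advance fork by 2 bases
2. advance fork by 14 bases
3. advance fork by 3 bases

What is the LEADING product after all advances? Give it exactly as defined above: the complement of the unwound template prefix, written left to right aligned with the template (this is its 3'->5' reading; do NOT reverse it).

Step 1: advance 2 -> fork_pos = 0 + 2 = 2.
Step 2: advance 14 -> fork_pos = 2 + 14 = 16.
Step 3: advance 3 -> fork_pos = 16 + 3 = 19.
Unwound prefix: template[0:19] = TAGTCAGGCTACGCATAGC
Complement it base by base (A<->T, C<->G), keeping left-to-right order:
  [0:5] TAGTC -> ATCAG
  [5:10] AGGCT -> TCCGA
  [10:15] ACGCA -> TGCGT
  [15:19] TAGC -> ATCG
Concatenate: ATCAGTCCGATGCGTATCG (length 19; written aligned with the template, i.e. 3'->5').

Answer: ATCAGTCCGATGCGTATCG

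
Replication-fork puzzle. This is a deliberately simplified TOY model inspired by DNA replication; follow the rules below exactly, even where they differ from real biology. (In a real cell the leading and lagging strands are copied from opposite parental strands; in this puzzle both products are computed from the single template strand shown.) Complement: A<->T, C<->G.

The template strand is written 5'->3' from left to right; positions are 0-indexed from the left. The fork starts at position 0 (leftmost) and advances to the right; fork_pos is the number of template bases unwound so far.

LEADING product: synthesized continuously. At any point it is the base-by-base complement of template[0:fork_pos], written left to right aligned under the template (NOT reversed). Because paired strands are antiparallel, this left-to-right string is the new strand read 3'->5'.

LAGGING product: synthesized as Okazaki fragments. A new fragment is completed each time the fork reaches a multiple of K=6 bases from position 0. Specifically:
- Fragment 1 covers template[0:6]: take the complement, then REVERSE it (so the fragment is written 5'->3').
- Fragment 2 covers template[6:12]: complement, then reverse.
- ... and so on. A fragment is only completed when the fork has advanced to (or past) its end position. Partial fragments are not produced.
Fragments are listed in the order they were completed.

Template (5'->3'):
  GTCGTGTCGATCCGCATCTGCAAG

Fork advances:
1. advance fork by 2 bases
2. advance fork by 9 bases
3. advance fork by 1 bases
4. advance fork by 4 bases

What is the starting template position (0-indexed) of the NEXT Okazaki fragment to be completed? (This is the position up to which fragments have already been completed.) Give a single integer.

Step 1: advance 2 -> fork_pos = 0 + 2 = 2. Next multiple of 6 is 6 (not reached); still 0 fragment(s).
Step 2: advance 9 -> fork_pos = 2 + 9 = 11. Reached multiple(s) of 6: 6 -> fragment 1 completed (1 total).
Step 3: advance 1 -> fork_pos = 11 + 1 = 12. Reached multiple(s) of 6: 12 -> fragment 2 completed (2 total).
Step 4: advance 4 -> fork_pos = 12 + 4 = 16. Next multiple of 6 is 18 (not reached); still 2 fragment(s).
2 fragment(s) completed, covering template[0:12] (2 x 6 = 12). The next fragment, fragment 3, covers template[12:18], so it starts at position 12.

Answer: 12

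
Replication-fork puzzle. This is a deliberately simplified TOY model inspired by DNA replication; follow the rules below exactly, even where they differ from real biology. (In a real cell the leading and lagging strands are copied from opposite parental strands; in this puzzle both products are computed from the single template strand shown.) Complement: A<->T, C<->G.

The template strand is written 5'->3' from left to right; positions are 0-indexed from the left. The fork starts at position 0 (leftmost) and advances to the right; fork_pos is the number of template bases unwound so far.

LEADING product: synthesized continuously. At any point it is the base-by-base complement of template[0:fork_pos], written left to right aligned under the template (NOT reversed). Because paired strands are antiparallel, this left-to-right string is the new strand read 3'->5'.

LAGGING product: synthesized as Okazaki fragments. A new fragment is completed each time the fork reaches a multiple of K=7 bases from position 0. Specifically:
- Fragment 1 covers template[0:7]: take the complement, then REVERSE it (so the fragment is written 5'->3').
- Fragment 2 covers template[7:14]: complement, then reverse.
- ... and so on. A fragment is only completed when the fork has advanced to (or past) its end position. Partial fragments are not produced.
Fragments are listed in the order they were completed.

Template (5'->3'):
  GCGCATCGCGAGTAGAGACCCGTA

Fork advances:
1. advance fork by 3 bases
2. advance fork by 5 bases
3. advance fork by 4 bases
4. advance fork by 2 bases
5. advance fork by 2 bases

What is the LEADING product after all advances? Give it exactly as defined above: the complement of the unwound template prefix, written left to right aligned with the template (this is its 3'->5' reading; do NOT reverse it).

Answer: CGCGTAGCGCTCATCT

Derivation:
Step 1: advance 3 -> fork_pos = 0 + 3 = 3.
Step 2: advance 5 -> fork_pos = 3 + 5 = 8.
Step 3: advance 4 -> fork_pos = 8 + 4 = 12.
Step 4: advance 2 -> fork_pos = 12 + 2 = 14.
Step 5: advance 2 -> fork_pos = 14 + 2 = 16.
Unwound prefix: template[0:16] = GCGCATCGCGAGTAGA
Complement it base by base (A<->T, C<->G), keeping left-to-right order:
  [0:5] GCGCA -> CGCGT
  [5:10] TCGCG -> AGCGC
  [10:15] AGTAG -> TCATC
  [15:16] A -> T
Concatenate: CGCGTAGCGCTCATCT (length 16; written aligned with the template, i.e. 3'->5').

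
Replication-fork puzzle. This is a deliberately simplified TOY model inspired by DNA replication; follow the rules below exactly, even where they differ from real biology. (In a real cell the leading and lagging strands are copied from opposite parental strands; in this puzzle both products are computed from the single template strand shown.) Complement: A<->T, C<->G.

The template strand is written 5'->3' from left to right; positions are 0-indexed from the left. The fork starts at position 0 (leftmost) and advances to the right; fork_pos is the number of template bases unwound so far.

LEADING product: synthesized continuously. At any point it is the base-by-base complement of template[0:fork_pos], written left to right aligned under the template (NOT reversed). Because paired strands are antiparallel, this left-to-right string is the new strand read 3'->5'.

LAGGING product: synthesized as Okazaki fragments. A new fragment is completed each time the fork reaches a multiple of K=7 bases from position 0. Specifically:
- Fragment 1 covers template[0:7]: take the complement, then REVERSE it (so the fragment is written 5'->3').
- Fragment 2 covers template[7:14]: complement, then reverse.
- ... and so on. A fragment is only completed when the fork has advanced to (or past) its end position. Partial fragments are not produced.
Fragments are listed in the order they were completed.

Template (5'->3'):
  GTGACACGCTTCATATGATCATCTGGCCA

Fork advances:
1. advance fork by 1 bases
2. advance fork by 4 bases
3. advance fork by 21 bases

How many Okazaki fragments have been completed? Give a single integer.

Answer: 3

Derivation:
Step 1: advance 1 -> fork_pos = 0 + 1 = 1. Next multiple of 7 is 7 (not reached); still 0 fragment(s).
Step 2: advance 4 -> fork_pos = 1 + 4 = 5. Next multiple of 7 is 7 (not reached); still 0 fragment(s).
Step 3: advance 21 -> fork_pos = 5 + 21 = 26. Reached multiple(s) of 7: 7, 14, 21 -> fragments 1-3 completed (3 total).
Check: final fork_pos = 26; the multiples of 7 that are <= 26 are 7..21 -> 26 // 7 = 3 completed fragment(s).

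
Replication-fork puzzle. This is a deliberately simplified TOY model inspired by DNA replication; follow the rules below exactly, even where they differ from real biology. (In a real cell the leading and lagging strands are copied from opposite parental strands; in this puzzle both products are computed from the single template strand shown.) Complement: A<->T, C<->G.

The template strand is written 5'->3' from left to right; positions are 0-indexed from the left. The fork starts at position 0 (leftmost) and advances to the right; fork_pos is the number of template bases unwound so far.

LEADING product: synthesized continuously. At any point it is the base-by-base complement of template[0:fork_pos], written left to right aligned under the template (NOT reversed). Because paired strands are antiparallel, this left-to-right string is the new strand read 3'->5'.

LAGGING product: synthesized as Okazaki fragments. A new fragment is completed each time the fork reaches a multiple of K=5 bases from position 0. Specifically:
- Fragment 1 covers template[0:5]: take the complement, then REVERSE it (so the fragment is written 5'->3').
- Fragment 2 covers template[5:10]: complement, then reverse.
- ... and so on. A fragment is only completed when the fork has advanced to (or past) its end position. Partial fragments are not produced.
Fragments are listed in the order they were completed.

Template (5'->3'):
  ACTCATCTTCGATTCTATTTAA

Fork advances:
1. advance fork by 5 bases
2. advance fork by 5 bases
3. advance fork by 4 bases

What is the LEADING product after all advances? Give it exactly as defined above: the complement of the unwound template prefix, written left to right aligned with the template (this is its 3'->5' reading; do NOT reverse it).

Step 1: advance 5 -> fork_pos = 0 + 5 = 5.
Step 2: advance 5 -> fork_pos = 5 + 5 = 10.
Step 3: advance 4 -> fork_pos = 10 + 4 = 14.
Unwound prefix: template[0:14] = ACTCATCTTCGATT
Complement it base by base (A<->T, C<->G), keeping left-to-right order:
  [0:5] ACTCA -> TGAGT
  [5:10] TCTTC -> AGAAG
  [10:14] GATT -> CTAA
Concatenate: TGAGTAGAAGCTAA (length 14; written aligned with the template, i.e. 3'->5').

Answer: TGAGTAGAAGCTAA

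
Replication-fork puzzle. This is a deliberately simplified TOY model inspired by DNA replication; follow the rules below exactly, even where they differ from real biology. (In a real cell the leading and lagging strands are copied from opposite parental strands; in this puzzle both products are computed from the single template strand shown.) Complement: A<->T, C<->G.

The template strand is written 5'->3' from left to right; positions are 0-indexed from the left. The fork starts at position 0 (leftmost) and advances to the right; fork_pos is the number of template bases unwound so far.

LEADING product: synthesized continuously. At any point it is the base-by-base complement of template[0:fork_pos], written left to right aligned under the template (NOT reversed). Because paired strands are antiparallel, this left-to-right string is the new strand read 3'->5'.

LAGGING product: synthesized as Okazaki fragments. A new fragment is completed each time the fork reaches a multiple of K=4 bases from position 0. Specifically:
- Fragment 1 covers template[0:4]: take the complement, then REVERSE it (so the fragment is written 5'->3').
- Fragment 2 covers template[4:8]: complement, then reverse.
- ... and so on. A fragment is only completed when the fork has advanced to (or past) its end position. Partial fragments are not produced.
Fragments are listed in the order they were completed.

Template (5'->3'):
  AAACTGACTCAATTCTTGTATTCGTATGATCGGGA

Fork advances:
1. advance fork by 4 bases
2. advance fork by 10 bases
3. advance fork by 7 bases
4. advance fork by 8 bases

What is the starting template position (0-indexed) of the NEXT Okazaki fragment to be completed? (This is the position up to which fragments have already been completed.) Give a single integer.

Answer: 28

Derivation:
Step 1: advance 4 -> fork_pos = 0 + 4 = 4. Reached multiple(s) of 4: 4 -> fragment 1 completed (1 total).
Step 2: advance 10 -> fork_pos = 4 + 10 = 14. Reached multiple(s) of 4: 8, 12 -> fragments 2-3 completed (3 total).
Step 3: advance 7 -> fork_pos = 14 + 7 = 21. Reached multiple(s) of 4: 16, 20 -> fragments 4-5 completed (5 total).
Step 4: advance 8 -> fork_pos = 21 + 8 = 29. Reached multiple(s) of 4: 24, 28 -> fragments 6-7 completed (7 total).
7 fragment(s) completed, covering template[0:28] (7 x 4 = 28). The next fragment, fragment 8, covers template[28:32], so it starts at position 28.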